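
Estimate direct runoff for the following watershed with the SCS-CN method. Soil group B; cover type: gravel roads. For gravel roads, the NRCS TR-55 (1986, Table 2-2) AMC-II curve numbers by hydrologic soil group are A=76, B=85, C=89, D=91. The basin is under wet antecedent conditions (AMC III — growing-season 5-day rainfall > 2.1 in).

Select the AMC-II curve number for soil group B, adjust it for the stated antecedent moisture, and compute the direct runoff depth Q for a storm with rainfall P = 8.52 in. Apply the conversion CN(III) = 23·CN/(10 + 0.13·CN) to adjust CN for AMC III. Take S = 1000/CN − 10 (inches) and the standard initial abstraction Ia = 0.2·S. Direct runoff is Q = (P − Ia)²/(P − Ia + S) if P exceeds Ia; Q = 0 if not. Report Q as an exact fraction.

NRCS table: gravel roads, soil group B → CN(II) = 85
Adjust CN=85 to AMC III: 23·85/(10 + 0.13·85) → 1955 ÷ (421/20) = 39100/421 ≈ 92.874
Retention S: 1000/CN − 10 with CN=92.874 → S = 300/391 ≈ 0.767 in
Ia = 0.2·(300/391) = 60/391 in ≈ 0.153 in
Excess rainfall: 8.520 − 0.153 = 8.367 in; P > Ia so Q > 0
Q = (81783/9775)²/((81783/9775) + 300/391) = (6688459089/95550625)/(89283/9775) = 2229486363/290913775 in ≈ 7.664 in

Q = 2229486363/290913775 in ≈ 7.664 in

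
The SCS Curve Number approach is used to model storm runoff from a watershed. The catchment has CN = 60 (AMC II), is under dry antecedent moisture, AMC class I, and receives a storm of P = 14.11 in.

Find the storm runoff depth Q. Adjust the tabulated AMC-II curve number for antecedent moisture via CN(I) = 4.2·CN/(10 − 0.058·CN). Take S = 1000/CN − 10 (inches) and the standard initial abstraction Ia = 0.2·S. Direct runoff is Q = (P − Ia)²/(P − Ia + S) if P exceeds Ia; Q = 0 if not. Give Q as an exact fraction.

Adjust CN=60 to AMC I: 4.2·60/(10 − 0.058·60) → 252 ÷ (163/25) = 6300/163 ≈ 38.650
S = 1000/(6300/163) − 10 = 1000/63 in ≈ 15.873 in
Initial abstraction Ia = S/5 = (1000/63)/5 = 200/63 ≈ 3.175 in
Excess rainfall: 14.110 − 3.175 = 10.935 in; P > Ia so Q > 0
Q: (68893/6300)² ÷ (168893/6300) = 4746245449/1064025900 in (≈ 4.461 in)

Q = 4746245449/1064025900 in ≈ 4.461 in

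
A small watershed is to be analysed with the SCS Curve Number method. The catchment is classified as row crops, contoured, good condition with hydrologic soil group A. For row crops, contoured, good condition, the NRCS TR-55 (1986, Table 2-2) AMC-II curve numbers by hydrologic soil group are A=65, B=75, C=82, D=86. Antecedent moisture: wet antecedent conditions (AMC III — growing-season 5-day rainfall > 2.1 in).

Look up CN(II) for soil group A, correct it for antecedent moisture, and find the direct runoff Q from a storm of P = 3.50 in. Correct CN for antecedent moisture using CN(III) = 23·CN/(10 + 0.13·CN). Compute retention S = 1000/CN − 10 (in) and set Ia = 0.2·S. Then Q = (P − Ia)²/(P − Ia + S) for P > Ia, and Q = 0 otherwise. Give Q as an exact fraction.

NRCS table: row crops, contoured, good condition, soil group A → CN(II) = 65
Adjust CN=65 to AMC III: 23·65/(10 + 0.13·65) → 1495 ÷ (369/20) = 29900/369 ≈ 81.030
S = 1000/(29900/369) − 10 = 700/299 in ≈ 2.341 in
Ia = 0.2S: 0.2·2.341 = 0.468 in (exactly 140/299)
Excess rainfall: 3.500 − 0.468 = 3.032 in; P > Ia so Q > 0
Runoff Q = (P−Ia)²/(P−Ia+S) = (3.032)²/(3.032+2.341) = 469567/274482 ≈ 1.711 in

Q = 469567/274482 in ≈ 1.711 in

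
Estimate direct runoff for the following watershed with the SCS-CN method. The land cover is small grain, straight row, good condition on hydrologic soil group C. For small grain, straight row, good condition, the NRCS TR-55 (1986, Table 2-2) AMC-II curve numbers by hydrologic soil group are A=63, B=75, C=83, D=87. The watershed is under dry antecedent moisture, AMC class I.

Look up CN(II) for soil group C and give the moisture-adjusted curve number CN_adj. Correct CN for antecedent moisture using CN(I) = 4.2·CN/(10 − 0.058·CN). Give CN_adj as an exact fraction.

NRCS table: small grain, straight row, good condition, soil group C → CN(II) = 83
Dry (AMC I): CN(I) = 4.2·83/(10 − 0.058·83) = (1743/5)/(2593/500) = 174300/2593 ≈ 67.219

CN_adj = 174300/2593 ≈ 67.219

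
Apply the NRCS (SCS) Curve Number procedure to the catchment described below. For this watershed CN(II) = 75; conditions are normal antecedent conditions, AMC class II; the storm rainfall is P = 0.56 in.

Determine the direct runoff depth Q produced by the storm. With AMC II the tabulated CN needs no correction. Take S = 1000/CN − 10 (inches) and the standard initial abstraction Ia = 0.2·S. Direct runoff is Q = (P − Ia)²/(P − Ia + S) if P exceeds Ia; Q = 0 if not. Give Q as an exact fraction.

Q = 0 in ≈ 0.000 in

Average conditions: CN = 75 (no AMC adjustment).
Retention S: 1000/CN − 10 with CN=75.000 → S = 10/3 ≈ 3.333 in
Initial abstraction Ia = S/5 = (10/3)/5 = 2/3 ≈ 0.667 in
P = 0.560 ≤ Ia = 0.667 in: entire storm abstracted, Q = 0.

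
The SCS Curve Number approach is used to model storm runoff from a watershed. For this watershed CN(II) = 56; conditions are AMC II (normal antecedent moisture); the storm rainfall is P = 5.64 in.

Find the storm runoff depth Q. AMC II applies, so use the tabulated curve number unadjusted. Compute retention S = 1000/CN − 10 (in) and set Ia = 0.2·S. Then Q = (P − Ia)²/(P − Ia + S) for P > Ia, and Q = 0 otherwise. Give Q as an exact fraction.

Q = 506944/365225 in ≈ 1.388 in

Average conditions: CN = 56 (no AMC adjustment).
S = 1000/56 − 10 = 55/7 in ≈ 7.857 in
Ia = 0.2S: 0.2·7.857 = 1.571 in (exactly 11/7)
Excess rainfall: 5.640 − 1.571 = 4.069 in; P > Ia so Q > 0
Q: (712/175)² ÷ (2087/175) = 506944/365225 in (≈ 1.388 in)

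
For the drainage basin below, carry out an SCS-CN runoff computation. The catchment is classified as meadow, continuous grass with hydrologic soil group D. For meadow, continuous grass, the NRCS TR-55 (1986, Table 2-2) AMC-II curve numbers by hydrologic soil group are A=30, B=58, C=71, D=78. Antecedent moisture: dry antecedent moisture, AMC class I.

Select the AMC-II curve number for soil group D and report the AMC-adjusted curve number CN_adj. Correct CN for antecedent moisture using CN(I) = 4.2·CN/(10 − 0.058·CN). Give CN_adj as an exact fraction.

CN_adj = 81900/1369 ≈ 59.825

NRCS table: meadow, continuous grass, soil group D → CN(II) = 78
Adjust CN=78 to AMC I: 4.2·78/(10 − 0.058·78) → (1638/5) ÷ (1369/250) = 81900/1369 ≈ 59.825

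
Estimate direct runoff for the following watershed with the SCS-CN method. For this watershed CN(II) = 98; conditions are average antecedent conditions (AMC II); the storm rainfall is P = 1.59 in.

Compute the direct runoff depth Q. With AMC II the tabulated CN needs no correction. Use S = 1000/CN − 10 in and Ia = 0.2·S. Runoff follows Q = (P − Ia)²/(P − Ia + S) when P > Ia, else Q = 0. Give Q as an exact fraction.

Average conditions: CN = 98 (no AMC adjustment).
S = 1000/98 − 10 = 10/49 in ≈ 0.204 in
Ia = 0.2S: 0.2·0.204 = 0.041 in (exactly 2/49)
Excess rainfall: 1.590 − 0.041 = 1.549 in; P > Ia so Q > 0
Runoff Q = (P−Ia)²/(P−Ia+S) = (1.549)²/(1.549+0.204) = 57623281/42095900 ≈ 1.369 in

Q = 57623281/42095900 in ≈ 1.369 in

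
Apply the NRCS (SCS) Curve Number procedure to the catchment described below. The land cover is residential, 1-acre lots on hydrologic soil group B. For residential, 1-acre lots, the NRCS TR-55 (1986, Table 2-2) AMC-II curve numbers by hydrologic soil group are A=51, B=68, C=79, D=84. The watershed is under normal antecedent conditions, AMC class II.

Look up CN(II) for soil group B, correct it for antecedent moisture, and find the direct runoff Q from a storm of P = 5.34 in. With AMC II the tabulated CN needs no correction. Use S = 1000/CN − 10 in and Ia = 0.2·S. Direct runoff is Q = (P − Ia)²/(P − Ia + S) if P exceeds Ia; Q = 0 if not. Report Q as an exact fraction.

NRCS table: residential, 1-acre lots, soil group B → CN(II) = 68
CN(II) = 68; AMC II needs no correction.
S = 1000/68 − 10 = 80/17 in ≈ 4.706 in
Initial abstraction Ia = S/5 = (80/17)/5 = 16/17 ≈ 0.941 in
P − Ia = 5.340 − 0.941 = 3739/850 ≈ 4.399 in (> 0, runoff occurs)
Q: (3739/850)² ÷ (7739/850) = 13980121/6578150 in (≈ 2.125 in)

Q = 13980121/6578150 in ≈ 2.125 in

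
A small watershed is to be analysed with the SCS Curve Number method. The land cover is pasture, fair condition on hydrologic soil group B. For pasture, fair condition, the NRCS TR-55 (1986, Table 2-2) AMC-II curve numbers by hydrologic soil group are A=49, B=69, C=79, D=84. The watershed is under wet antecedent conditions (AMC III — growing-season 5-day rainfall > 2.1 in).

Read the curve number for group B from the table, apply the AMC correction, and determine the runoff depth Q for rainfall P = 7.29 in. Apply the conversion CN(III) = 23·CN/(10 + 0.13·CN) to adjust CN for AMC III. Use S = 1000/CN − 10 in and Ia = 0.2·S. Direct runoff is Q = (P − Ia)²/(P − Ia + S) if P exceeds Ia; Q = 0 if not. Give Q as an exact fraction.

NRCS table: pasture, fair condition, soil group B → CN(II) = 69
Adjust CN=69 to AMC III: 23·69/(10 + 0.13·69) → 1587 ÷ (1897/100) = 158700/1897 ≈ 83.658
Retention S: 1000/CN − 10 with CN=83.658 → S = 3100/1587 ≈ 1.953 in
Initial abstraction Ia = S/5 = (3100/1587)/5 = 620/1587 ≈ 0.391 in
Excess rainfall: 7.290 − 0.391 = 6.899 in; P > Ia so Q > 0
Q = (1094923/158700)²/((1094923/158700) + 3100/1587) = (1198856375929/25185690000)/(1404923/158700) = 1198856375929/222961280100 in ≈ 5.377 in

Q = 1198856375929/222961280100 in ≈ 5.377 in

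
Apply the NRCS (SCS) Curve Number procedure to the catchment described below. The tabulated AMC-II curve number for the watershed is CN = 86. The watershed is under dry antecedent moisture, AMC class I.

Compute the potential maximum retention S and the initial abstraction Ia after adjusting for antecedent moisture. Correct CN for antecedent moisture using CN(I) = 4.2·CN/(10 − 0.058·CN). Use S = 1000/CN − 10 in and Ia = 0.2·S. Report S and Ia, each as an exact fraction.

S = 500/129 in ≈ 3.876 in; Ia = 100/129 in ≈ 0.775 in

Dry (AMC I): CN(I) = 4.2·86/(10 − 0.058·86) = (1806/5)/(1253/250) = 12900/179 ≈ 72.067
Max retention: S = 1000/(12900/179) − 10 = 500/129 in (≈ 3.876 in)
Initial abstraction Ia = S/5 = (500/129)/5 = 100/129 ≈ 0.775 in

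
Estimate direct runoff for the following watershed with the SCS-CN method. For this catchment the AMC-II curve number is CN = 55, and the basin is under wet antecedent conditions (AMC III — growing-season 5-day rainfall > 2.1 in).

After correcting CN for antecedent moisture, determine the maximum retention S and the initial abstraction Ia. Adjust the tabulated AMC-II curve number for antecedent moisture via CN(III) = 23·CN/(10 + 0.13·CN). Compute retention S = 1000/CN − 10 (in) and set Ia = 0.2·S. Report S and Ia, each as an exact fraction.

S = 900/253 in ≈ 3.557 in; Ia = 180/253 in ≈ 0.711 in

Wet (AMC III): CN(III) = 23·55/(10 + 0.13·55) = 1265/(343/20) = 25300/343 ≈ 73.761
Retention S: 1000/CN − 10 with CN=73.761 → S = 900/253 ≈ 3.557 in
Ia = 0.2·(900/253) = 180/253 in ≈ 0.711 in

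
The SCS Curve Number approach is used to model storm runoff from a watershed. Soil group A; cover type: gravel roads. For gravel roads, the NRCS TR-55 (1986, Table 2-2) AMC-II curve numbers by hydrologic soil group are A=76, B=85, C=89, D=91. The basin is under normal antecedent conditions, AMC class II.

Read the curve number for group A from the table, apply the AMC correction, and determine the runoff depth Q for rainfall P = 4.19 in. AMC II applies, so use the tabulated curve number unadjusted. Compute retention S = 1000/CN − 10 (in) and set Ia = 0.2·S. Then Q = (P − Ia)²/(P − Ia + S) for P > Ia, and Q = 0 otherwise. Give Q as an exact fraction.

Q = 45711121/24245900 in ≈ 1.885 in

NRCS table: gravel roads, soil group A → CN(II) = 76
Average conditions: CN = 76 (no AMC adjustment).
Retention S: 1000/CN − 10 with CN=76.000 → S = 60/19 ≈ 3.158 in
Ia = 0.2S: 0.2·3.158 = 0.632 in (exactly 12/19)
P − Ia = 4.190 − 0.632 = 6761/1900 ≈ 3.558 in (> 0, runoff occurs)
Runoff Q = (P−Ia)²/(P−Ia+S) = (3.558)²/(3.558+3.158) = 45711121/24245900 ≈ 1.885 in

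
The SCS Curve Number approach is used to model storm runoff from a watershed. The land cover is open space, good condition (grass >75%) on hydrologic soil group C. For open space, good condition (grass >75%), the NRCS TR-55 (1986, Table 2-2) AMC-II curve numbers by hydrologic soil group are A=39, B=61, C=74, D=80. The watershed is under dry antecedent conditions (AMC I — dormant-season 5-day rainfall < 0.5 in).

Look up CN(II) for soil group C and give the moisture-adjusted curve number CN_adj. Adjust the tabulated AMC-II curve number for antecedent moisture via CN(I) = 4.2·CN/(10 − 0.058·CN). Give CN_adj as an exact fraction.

NRCS table: open space, good condition (grass >75%), soil group C → CN(II) = 74
Adjust CN=74 to AMC I: 4.2·74/(10 − 0.058·74) → (1554/5) ÷ (1427/250) = 77700/1427 ≈ 54.450

CN_adj = 77700/1427 ≈ 54.450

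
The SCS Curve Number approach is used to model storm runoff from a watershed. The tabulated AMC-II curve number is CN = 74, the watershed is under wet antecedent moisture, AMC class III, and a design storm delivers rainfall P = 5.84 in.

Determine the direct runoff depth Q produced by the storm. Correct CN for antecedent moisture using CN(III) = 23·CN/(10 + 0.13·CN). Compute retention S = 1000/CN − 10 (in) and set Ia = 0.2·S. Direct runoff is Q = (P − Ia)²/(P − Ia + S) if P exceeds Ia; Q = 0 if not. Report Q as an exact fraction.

Q = 6932060258/1598241825 in ≈ 4.337 in

CN(III) from CN(II)=74: (23·74)/(10 + 0.13·74) = 85100/981 ≈ 86.748
Max retention: S = 1000/(85100/981) − 10 = 1300/851 in (≈ 1.528 in)
Initial abstraction Ia = S/5 = (1300/851)/5 = 260/851 ≈ 0.306 in
Since P=5.840 > Ia=0.306: effective rainfall P−Ia = 117746/21275 in
Q = (117746/21275)²/((117746/21275) + 1300/851) = (13864120516/452625625)/(150246/21275) = 6932060258/1598241825 in ≈ 4.337 in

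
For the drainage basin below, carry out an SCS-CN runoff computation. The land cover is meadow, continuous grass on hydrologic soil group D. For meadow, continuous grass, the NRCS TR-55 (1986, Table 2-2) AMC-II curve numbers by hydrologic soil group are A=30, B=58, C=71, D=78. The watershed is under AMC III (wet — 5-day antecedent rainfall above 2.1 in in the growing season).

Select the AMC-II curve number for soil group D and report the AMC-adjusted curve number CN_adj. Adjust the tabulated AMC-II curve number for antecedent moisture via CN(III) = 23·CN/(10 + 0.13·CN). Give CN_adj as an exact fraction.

CN_adj = 89700/1007 ≈ 89.076

NRCS table: meadow, continuous grass, soil group D → CN(II) = 78
Adjust CN=78 to AMC III: 23·78/(10 + 0.13·78) → 1794 ÷ (1007/50) = 89700/1007 ≈ 89.076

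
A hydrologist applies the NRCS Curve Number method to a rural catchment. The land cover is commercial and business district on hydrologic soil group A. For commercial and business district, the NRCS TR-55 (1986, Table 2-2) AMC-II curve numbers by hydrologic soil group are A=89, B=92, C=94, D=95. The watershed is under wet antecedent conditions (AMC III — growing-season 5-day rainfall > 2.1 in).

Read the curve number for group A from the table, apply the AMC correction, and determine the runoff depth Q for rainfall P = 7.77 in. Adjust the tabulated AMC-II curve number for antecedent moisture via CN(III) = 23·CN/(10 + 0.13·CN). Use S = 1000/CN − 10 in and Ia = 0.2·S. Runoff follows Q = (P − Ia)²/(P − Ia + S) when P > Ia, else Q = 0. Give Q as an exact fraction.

Q = 2460251853361/343592839300 in ≈ 7.160 in

NRCS table: commercial and business district, soil group A → CN(II) = 89
Adjust CN=89 to AMC III: 23·89/(10 + 0.13·89) → 2047 ÷ (2157/100) = 204700/2157 ≈ 94.900
Max retention: S = 1000/(204700/2157) − 10 = 1100/2047 in (≈ 0.537 in)
Ia = 0.2S: 0.2·0.537 = 0.107 in (exactly 220/2047)
Excess rainfall: 7.770 − 0.107 = 7.663 in; P > Ia so Q > 0
Q: (1568519/204700)² ÷ (1678519/204700) = 2460251853361/343592839300 in (≈ 7.160 in)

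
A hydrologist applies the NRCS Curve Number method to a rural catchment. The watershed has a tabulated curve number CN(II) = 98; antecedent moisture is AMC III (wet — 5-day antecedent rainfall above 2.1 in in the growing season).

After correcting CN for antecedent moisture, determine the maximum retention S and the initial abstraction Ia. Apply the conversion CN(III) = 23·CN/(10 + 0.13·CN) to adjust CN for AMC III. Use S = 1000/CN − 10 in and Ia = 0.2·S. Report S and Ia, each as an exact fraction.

S = 100/1127 in ≈ 0.089 in; Ia = 20/1127 in ≈ 0.018 in

CN(III) from CN(II)=98: (23·98)/(10 + 0.13·98) = 112700/1137 ≈ 99.120
Retention S: 1000/CN − 10 with CN=99.120 → S = 100/1127 ≈ 0.089 in
Initial abstraction Ia = S/5 = (100/1127)/5 = 20/1127 ≈ 0.018 in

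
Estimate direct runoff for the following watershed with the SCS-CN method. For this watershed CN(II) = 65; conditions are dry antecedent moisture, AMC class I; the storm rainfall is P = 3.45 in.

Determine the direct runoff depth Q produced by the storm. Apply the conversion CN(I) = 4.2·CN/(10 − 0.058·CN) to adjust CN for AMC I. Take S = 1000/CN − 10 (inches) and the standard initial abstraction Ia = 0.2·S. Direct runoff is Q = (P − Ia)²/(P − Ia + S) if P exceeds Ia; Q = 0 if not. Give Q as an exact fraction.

Adjust CN=65 to AMC I: 4.2·65/(10 − 0.058·65) → 273 ÷ (623/100) = 3900/89 ≈ 43.820
S = 1000/(3900/89) − 10 = 500/39 in ≈ 12.821 in
Initial abstraction Ia = S/5 = (500/39)/5 = 100/39 ≈ 2.564 in
P − Ia = 3.450 − 2.564 = 691/780 ≈ 0.886 in (> 0, runoff occurs)
Q: (691/780)² ÷ (10691/780) = 477481/8338980 in (≈ 0.057 in)

Q = 477481/8338980 in ≈ 0.057 in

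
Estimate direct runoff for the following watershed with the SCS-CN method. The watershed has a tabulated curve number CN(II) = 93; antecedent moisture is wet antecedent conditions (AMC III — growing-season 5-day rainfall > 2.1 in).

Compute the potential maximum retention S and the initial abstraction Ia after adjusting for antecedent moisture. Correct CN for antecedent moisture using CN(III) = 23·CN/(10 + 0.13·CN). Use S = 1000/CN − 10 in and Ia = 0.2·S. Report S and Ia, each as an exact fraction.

Adjust CN=93 to AMC III: 23·93/(10 + 0.13·93) → 2139 ÷ (2209/100) = 213900/2209 ≈ 96.831
Retention S: 1000/CN − 10 with CN=96.831 → S = 700/2139 ≈ 0.327 in
Initial abstraction Ia = S/5 = (700/2139)/5 = 140/2139 ≈ 0.065 in

S = 700/2139 in ≈ 0.327 in; Ia = 140/2139 in ≈ 0.065 in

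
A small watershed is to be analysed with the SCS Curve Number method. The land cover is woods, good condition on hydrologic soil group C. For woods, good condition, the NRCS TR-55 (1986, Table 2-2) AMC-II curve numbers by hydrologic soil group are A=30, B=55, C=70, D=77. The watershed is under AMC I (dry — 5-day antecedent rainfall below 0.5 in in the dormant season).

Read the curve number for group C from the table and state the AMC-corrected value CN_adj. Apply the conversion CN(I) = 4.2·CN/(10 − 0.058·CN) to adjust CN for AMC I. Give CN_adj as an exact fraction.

NRCS table: woods, good condition, soil group C → CN(II) = 70
CN(I) from CN(II)=70: (4.2·70)/(10 − 0.058·70) = 4900/99 ≈ 49.495

CN_adj = 4900/99 ≈ 49.495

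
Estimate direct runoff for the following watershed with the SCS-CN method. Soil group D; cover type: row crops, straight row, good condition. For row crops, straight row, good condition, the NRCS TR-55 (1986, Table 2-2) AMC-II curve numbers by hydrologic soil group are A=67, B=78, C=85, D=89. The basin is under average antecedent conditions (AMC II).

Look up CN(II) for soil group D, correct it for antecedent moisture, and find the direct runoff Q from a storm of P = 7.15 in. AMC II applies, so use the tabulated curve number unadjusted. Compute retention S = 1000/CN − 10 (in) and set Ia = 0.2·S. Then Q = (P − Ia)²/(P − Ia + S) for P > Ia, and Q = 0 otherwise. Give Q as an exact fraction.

Q = 13724579/2344260 in ≈ 5.855 in

NRCS table: row crops, straight row, good condition, soil group D → CN(II) = 89
CN(II) = 89; AMC II needs no correction.
Retention S: 1000/CN − 10 with CN=89.000 → S = 110/89 ≈ 1.236 in
Ia = 0.2·(110/89) = 22/89 in ≈ 0.247 in
Excess rainfall: 7.150 − 0.247 = 6.903 in; P > Ia so Q > 0
Q: (12287/1780)² ÷ (14487/1780) = 13724579/2344260 in (≈ 5.855 in)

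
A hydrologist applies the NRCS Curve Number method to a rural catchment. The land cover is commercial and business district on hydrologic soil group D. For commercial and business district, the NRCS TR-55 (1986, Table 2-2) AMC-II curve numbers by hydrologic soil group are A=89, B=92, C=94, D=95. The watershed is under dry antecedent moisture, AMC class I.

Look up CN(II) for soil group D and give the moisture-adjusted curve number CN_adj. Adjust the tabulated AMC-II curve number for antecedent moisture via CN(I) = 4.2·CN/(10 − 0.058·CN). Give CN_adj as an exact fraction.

NRCS table: commercial and business district, soil group D → CN(II) = 95
CN(I) from CN(II)=95: (4.2·95)/(10 − 0.058·95) = 39900/449 ≈ 88.864

CN_adj = 39900/449 ≈ 88.864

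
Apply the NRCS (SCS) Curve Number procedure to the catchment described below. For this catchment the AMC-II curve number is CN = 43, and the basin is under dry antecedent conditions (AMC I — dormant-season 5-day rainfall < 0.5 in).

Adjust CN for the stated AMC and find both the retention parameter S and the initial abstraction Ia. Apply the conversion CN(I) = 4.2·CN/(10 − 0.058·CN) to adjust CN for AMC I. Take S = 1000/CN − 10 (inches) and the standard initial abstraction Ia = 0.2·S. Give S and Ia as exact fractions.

Dry (AMC I): CN(I) = 4.2·43/(10 − 0.058·43) = (903/5)/(3753/500) = 30100/1251 ≈ 24.061
Max retention: S = 1000/(30100/1251) − 10 = 9500/301 in (≈ 31.561 in)
Ia = 0.2·(9500/301) = 1900/301 in ≈ 6.312 in

S = 9500/301 in ≈ 31.561 in; Ia = 1900/301 in ≈ 6.312 in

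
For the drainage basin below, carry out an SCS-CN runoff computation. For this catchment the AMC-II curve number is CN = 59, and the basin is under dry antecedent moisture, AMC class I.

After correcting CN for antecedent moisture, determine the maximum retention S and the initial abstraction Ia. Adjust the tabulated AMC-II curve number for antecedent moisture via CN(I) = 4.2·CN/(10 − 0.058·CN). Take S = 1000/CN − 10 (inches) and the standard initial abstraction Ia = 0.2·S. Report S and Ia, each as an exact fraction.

Dry (AMC I): CN(I) = 4.2·59/(10 − 0.058·59) = (1239/5)/(3289/500) = 123900/3289 ≈ 37.671
Retention S: 1000/CN − 10 with CN=37.671 → S = 20500/1239 ≈ 16.546 in
Initial abstraction Ia = S/5 = (20500/1239)/5 = 4100/1239 ≈ 3.309 in

S = 20500/1239 in ≈ 16.546 in; Ia = 4100/1239 in ≈ 3.309 in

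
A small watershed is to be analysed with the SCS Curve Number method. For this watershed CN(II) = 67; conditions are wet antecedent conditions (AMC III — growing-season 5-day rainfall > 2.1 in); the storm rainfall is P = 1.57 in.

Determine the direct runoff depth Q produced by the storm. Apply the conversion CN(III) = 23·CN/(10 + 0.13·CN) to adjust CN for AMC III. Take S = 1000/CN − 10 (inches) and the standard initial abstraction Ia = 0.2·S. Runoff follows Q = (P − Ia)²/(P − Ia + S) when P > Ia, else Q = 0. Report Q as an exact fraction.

Wet (AMC III): CN(III) = 23·67/(10 + 0.13·67) = 1541/(1871/100) = 154100/1871 ≈ 82.362
Max retention: S = 1000/(154100/1871) − 10 = 3300/1541 in (≈ 2.141 in)
Initial abstraction Ia = S/5 = (3300/1541)/5 = 660/1541 ≈ 0.428 in
P − Ia = 1.570 − 0.428 = 175937/154100 ≈ 1.142 in (> 0, runoff occurs)
Q = (175937/154100)²/((175937/154100) + 3300/1541) = (30953827969/23746810000)/(505937/154100) = 30953827969/77964891700 in ≈ 0.397 in

Q = 30953827969/77964891700 in ≈ 0.397 in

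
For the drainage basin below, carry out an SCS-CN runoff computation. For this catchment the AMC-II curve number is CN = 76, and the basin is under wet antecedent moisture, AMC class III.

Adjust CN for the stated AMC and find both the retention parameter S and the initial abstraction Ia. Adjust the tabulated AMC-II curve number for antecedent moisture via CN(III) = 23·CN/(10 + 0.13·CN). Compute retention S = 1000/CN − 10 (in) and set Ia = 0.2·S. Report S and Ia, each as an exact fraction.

Adjust CN=76 to AMC III: 23·76/(10 + 0.13·76) → 1748 ÷ (497/25) = 43700/497 ≈ 87.928
Max retention: S = 1000/(43700/497) − 10 = 600/437 in (≈ 1.373 in)
Ia = 0.2·(600/437) = 120/437 in ≈ 0.275 in

S = 600/437 in ≈ 1.373 in; Ia = 120/437 in ≈ 0.275 in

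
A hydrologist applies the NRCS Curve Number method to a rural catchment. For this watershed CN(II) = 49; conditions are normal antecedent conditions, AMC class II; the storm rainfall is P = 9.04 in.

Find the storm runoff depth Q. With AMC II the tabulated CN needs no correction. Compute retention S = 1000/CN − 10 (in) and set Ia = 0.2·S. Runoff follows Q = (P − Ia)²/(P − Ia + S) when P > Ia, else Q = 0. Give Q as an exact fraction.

Q = 36329288/13030325 in ≈ 2.788 in

CN(II) = 49; AMC II needs no correction.
Max retention: S = 1000/49 − 10 = 510/49 in (≈ 10.408 in)
Ia = 0.2·(510/49) = 102/49 in ≈ 2.082 in
P − Ia = 9.040 − 2.082 = 8524/1225 ≈ 6.958 in (> 0, runoff occurs)
Runoff Q = (P−Ia)²/(P−Ia+S) = (6.958)²/(6.958+10.408) = 36329288/13030325 ≈ 2.788 in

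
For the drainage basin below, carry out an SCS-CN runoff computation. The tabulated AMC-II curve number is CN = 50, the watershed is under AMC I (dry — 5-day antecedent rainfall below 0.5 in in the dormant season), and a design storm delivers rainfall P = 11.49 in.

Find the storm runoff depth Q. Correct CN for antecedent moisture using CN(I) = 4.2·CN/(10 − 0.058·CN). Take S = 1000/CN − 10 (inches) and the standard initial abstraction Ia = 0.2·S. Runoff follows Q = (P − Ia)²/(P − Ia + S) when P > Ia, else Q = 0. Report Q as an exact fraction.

Q = 199628641/134670900 in ≈ 1.482 in

CN(I) from CN(II)=50: (4.2·50)/(10 − 0.058·50) = 2100/71 ≈ 29.577
S = 1000/(2100/71) − 10 = 500/21 in ≈ 23.810 in
Ia = 0.2S: 0.2·23.810 = 4.762 in (exactly 100/21)
Since P=11.490 > Ia=4.762: effective rainfall P−Ia = 14129/2100 in
Q = (14129/2100)²/((14129/2100) + 500/21) = (199628641/4410000)/(64129/2100) = 199628641/134670900 in ≈ 1.482 in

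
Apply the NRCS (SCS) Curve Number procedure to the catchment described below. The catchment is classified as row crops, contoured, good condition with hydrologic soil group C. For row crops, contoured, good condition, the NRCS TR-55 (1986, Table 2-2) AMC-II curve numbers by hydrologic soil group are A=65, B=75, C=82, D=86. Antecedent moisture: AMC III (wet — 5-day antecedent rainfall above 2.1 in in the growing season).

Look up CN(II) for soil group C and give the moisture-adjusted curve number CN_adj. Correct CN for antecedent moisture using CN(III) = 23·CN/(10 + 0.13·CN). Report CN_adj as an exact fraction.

NRCS table: row crops, contoured, good condition, soil group C → CN(II) = 82
Wet (AMC III): CN(III) = 23·82/(10 + 0.13·82) = 1886/(1033/50) = 94300/1033 ≈ 91.288

CN_adj = 94300/1033 ≈ 91.288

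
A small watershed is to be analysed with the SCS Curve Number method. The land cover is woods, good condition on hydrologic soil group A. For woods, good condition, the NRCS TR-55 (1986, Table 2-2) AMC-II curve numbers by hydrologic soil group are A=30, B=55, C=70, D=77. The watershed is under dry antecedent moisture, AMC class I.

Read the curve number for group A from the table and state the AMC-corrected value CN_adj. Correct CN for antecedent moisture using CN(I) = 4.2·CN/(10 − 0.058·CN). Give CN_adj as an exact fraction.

CN_adj = 900/59 ≈ 15.254

NRCS table: woods, good condition, soil group A → CN(II) = 30
CN(I) from CN(II)=30: (4.2·30)/(10 − 0.058·30) = 900/59 ≈ 15.254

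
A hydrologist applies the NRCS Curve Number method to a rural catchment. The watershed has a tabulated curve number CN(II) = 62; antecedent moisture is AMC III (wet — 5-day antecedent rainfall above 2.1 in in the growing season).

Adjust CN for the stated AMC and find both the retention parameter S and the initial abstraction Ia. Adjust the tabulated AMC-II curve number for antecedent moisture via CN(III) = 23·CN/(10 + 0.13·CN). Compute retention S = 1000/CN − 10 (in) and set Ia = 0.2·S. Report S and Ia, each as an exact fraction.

S = 1900/713 in ≈ 2.665 in; Ia = 380/713 in ≈ 0.533 in

CN(III) from CN(II)=62: (23·62)/(10 + 0.13·62) = 71300/903 ≈ 78.959
S = 1000/(71300/903) − 10 = 1900/713 in ≈ 2.665 in
Initial abstraction Ia = S/5 = (1900/713)/5 = 380/713 ≈ 0.533 in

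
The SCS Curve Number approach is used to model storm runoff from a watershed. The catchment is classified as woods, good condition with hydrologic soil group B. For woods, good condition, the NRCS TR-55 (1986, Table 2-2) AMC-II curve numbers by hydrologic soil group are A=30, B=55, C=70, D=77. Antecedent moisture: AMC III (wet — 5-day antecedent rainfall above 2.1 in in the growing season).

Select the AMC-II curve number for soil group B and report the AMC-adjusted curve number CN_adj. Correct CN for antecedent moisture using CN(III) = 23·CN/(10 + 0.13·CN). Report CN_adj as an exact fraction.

NRCS table: woods, good condition, soil group B → CN(II) = 55
CN(III) from CN(II)=55: (23·55)/(10 + 0.13·55) = 25300/343 ≈ 73.761

CN_adj = 25300/343 ≈ 73.761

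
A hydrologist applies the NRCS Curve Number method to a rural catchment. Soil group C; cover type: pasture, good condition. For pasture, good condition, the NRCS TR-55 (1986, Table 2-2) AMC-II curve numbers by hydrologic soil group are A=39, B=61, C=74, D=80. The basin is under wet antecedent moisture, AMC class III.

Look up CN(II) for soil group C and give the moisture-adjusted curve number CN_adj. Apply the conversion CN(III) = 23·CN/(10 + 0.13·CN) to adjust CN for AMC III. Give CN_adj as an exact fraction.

NRCS table: pasture, good condition, soil group C → CN(II) = 74
Wet (AMC III): CN(III) = 23·74/(10 + 0.13·74) = 1702/(981/50) = 85100/981 ≈ 86.748

CN_adj = 85100/981 ≈ 86.748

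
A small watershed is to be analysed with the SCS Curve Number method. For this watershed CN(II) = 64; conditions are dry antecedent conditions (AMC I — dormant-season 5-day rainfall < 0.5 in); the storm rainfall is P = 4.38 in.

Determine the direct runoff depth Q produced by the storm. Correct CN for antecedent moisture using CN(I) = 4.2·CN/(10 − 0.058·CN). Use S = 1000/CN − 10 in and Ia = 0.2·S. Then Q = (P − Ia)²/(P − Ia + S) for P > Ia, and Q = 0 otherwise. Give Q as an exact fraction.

Dry (AMC I): CN(I) = 4.2·64/(10 − 0.058·64) = (1344/5)/(786/125) = 5600/131 ≈ 42.748
Retention S: 1000/CN − 10 with CN=42.748 → S = 375/28 ≈ 13.393 in
Ia = 0.2·(375/28) = 75/28 in ≈ 2.679 in
Excess rainfall: 4.380 − 2.679 = 1.701 in; P > Ia so Q > 0
Q = (1191/700)²/((1191/700) + 375/28) = (1418481/490000)/(5283/350) = 157609/821800 in ≈ 0.192 in

Q = 157609/821800 in ≈ 0.192 in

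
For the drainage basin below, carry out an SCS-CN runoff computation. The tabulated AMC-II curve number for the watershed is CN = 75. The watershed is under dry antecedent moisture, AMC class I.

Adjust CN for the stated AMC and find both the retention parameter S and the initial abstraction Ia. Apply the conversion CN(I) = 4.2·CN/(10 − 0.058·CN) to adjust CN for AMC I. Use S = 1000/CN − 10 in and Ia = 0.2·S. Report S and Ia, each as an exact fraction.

Dry (AMC I): CN(I) = 4.2·75/(10 − 0.058·75) = 315/(113/20) = 6300/113 ≈ 55.752
Retention S: 1000/CN − 10 with CN=55.752 → S = 500/63 ≈ 7.937 in
Ia = 0.2·(500/63) = 100/63 in ≈ 1.587 in

S = 500/63 in ≈ 7.937 in; Ia = 100/63 in ≈ 1.587 in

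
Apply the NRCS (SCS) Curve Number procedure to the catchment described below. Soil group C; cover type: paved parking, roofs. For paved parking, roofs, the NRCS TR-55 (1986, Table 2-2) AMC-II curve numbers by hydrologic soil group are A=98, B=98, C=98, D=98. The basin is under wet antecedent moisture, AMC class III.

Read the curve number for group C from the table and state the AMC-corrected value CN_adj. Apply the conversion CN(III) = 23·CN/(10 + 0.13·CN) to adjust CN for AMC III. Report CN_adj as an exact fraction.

CN_adj = 112700/1137 ≈ 99.120

NRCS table: paved parking, roofs, soil group C → CN(II) = 98
CN(III) from CN(II)=98: (23·98)/(10 + 0.13·98) = 112700/1137 ≈ 99.120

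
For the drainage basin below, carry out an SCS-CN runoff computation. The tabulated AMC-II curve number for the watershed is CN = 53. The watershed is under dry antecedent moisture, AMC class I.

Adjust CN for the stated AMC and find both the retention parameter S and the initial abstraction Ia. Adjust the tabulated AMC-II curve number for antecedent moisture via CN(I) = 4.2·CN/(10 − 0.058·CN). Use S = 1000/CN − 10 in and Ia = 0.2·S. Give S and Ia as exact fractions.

S = 23500/1113 in ≈ 21.114 in; Ia = 4700/1113 in ≈ 4.223 in

Dry (AMC I): CN(I) = 4.2·53/(10 − 0.058·53) = (1113/5)/(3463/500) = 111300/3463 ≈ 32.140
Retention S: 1000/CN − 10 with CN=32.140 → S = 23500/1113 ≈ 21.114 in
Ia = 0.2·(23500/1113) = 4700/1113 in ≈ 4.223 in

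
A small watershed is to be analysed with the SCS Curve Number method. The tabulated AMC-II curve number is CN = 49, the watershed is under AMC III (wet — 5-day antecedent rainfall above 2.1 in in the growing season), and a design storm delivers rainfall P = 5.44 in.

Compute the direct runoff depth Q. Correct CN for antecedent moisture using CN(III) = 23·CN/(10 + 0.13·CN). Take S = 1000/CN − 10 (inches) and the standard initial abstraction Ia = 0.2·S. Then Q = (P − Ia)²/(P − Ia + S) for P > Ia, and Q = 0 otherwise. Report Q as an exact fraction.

Q = 120041794/52884475 in ≈ 2.270 in

Adjust CN=49 to AMC III: 23·49/(10 + 0.13·49) → 1127 ÷ (1637/100) = 112700/1637 ≈ 68.845
S = 1000/(112700/1637) − 10 = 5100/1127 in ≈ 4.525 in
Ia = 0.2·(5100/1127) = 1020/1127 in ≈ 0.905 in
Since P=5.440 > Ia=0.905: effective rainfall P−Ia = 127772/28175 in
Q = (127772/28175)²/((127772/28175) + 5100/1127) = (16325683984/793830625)/(255272/28175) = 120041794/52884475 in ≈ 2.270 in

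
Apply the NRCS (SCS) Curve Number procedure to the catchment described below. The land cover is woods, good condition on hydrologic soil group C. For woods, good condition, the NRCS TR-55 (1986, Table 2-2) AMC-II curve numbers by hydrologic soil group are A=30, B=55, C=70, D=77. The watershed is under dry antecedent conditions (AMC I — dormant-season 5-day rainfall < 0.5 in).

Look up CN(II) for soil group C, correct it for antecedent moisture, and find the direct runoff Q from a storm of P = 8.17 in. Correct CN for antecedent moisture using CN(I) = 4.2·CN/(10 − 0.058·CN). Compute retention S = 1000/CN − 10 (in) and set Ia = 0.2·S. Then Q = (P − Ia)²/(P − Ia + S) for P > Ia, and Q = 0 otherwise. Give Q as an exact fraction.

NRCS table: woods, good condition, soil group C → CN(II) = 70
CN(I) from CN(II)=70: (4.2·70)/(10 − 0.058·70) = 4900/99 ≈ 49.495
S = 1000/(4900/99) − 10 = 500/49 in ≈ 10.204 in
Ia = 0.2S: 0.2·10.204 = 2.041 in (exactly 100/49)
Since P=8.170 > Ia=2.041: effective rainfall P−Ia = 30033/4900 in
Q: (30033/4900)² ÷ (80033/4900) = 901981089/392161700 in (≈ 2.300 in)

Q = 901981089/392161700 in ≈ 2.300 in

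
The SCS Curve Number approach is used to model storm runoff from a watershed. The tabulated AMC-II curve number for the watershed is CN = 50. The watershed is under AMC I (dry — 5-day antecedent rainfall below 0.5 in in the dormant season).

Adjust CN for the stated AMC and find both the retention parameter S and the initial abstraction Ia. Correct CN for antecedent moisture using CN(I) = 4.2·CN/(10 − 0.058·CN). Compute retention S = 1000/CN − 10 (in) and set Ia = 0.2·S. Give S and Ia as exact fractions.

CN(I) from CN(II)=50: (4.2·50)/(10 − 0.058·50) = 2100/71 ≈ 29.577
Max retention: S = 1000/(2100/71) − 10 = 500/21 in (≈ 23.810 in)
Ia = 0.2·(500/21) = 100/21 in ≈ 4.762 in

S = 500/21 in ≈ 23.810 in; Ia = 100/21 in ≈ 4.762 in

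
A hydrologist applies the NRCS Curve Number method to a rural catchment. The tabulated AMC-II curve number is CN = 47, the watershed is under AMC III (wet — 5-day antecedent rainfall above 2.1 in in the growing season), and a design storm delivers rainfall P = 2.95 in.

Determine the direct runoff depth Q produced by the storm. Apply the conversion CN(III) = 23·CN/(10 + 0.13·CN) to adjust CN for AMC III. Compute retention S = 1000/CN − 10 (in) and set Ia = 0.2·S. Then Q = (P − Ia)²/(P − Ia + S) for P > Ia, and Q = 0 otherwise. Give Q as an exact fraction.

Wet (AMC III): CN(III) = 23·47/(10 + 0.13·47) = 1081/(1611/100) = 108100/1611 ≈ 67.101
Max retention: S = 1000/(108100/1611) − 10 = 5300/1081 in (≈ 4.903 in)
Ia = 0.2S: 0.2·4.903 = 0.981 in (exactly 1060/1081)
P − Ia = 2.950 − 0.981 = 42579/21620 ≈ 1.969 in (> 0, runoff occurs)
Q = (42579/21620)²/((42579/21620) + 5300/1081) = (1812971241/467424400)/(148579/21620) = 1812971241/3212277980 in ≈ 0.564 in

Q = 1812971241/3212277980 in ≈ 0.564 in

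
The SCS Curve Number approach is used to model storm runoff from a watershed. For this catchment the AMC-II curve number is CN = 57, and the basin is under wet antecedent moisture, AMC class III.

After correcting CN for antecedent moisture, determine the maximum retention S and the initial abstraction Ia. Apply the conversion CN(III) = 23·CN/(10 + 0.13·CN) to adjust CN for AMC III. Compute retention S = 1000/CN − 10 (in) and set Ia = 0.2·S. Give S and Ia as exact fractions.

S = 4300/1311 in ≈ 3.280 in; Ia = 860/1311 in ≈ 0.656 in

CN(III) from CN(II)=57: (23·57)/(10 + 0.13·57) = 131100/1741 ≈ 75.302
Retention S: 1000/CN − 10 with CN=75.302 → S = 4300/1311 ≈ 3.280 in
Ia = 0.2·(4300/1311) = 860/1311 in ≈ 0.656 in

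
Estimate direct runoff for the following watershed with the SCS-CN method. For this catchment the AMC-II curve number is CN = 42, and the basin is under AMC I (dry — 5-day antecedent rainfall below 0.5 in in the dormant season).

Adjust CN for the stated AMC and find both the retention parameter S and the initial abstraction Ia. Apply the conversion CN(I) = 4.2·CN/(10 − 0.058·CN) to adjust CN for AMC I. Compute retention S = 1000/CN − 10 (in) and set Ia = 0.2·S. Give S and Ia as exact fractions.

Dry (AMC I): CN(I) = 4.2·42/(10 − 0.058·42) = (882/5)/(1891/250) = 44100/1891 ≈ 23.321
Max retention: S = 1000/(44100/1891) − 10 = 14500/441 in (≈ 32.880 in)
Initial abstraction Ia = S/5 = (14500/441)/5 = 2900/441 ≈ 6.576 in

S = 14500/441 in ≈ 32.880 in; Ia = 2900/441 in ≈ 6.576 in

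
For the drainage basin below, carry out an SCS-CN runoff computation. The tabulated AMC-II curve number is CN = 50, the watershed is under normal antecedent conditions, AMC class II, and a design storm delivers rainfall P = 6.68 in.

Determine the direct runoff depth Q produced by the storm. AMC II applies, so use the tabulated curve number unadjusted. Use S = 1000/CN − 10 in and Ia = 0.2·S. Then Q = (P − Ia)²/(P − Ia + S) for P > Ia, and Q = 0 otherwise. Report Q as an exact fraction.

AMC II — tabulated CN = 50 applies directly.
S = 1000/50 − 10 = 10 in ≈ 10.000 in
Ia = 0.2S: 0.2·10.000 = 2.000 in (exactly 2)
Since P=6.680 > Ia=2.000: effective rainfall P−Ia = 117/25 in
Runoff Q = (P−Ia)²/(P−Ia+S) = (4.680)²/(4.680+10.000) = 13689/9175 ≈ 1.492 in

Q = 13689/9175 in ≈ 1.492 in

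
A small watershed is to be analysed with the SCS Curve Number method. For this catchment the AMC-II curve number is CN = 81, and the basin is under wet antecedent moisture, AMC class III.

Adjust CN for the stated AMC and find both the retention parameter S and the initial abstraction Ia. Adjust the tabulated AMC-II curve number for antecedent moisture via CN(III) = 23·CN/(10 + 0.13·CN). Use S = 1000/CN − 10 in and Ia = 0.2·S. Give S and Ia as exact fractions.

S = 1900/1863 in ≈ 1.020 in; Ia = 380/1863 in ≈ 0.204 in

Adjust CN=81 to AMC III: 23·81/(10 + 0.13·81) → 1863 ÷ (2053/100) = 186300/2053 ≈ 90.745
Max retention: S = 1000/(186300/2053) − 10 = 1900/1863 in (≈ 1.020 in)
Ia = 0.2S: 0.2·1.020 = 0.204 in (exactly 380/1863)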